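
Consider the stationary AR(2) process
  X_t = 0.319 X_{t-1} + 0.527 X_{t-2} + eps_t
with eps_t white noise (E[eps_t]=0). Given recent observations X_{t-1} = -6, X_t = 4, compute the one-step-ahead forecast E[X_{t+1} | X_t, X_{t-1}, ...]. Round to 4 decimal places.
E[X_{t+1} \mid \mathcal F_t] = -1.8860

For an AR(p) model X_t = c + sum_i phi_i X_{t-i} + eps_t, the
one-step-ahead conditional mean is
  E[X_{t+1} | X_t, ...] = c + sum_i phi_i X_{t+1-i}.
Substitute known values:
  E[X_{t+1} | ...] = (0.319) * (4) + (0.527) * (-6)
                   = -1.8860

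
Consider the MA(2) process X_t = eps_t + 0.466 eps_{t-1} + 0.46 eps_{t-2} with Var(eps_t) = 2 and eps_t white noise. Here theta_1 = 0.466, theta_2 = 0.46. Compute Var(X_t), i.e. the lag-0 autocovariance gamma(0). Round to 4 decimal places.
\gamma(0) = 2.8575

For an MA(q) process X_t = eps_t + sum_i theta_i eps_{t-i} with
Var(eps_t) = sigma^2, the variance is
  gamma(0) = sigma^2 * (1 + sum_i theta_i^2).
  sum_i theta_i^2 = (0.466)^2 + (0.46)^2 = 0.217156 + 0.2116 = 0.428756.
  gamma(0) = 2 * (1 + 0.428756) = 2 * 1.428756 = 2.857512, which rounds to 2.8575.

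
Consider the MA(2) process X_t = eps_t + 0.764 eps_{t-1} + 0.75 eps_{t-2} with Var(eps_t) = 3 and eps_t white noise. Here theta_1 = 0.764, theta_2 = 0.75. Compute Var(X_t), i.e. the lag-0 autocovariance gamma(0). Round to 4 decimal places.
\gamma(0) = 6.4386

For an MA(q) process X_t = eps_t + sum_i theta_i eps_{t-i} with
Var(eps_t) = sigma^2, the variance is
  gamma(0) = sigma^2 * (1 + sum_i theta_i^2).
  sum_i theta_i^2 = (0.764)^2 + (0.75)^2 = 0.583696 + 0.5625 = 1.146196.
  gamma(0) = 3 * (1 + 1.146196) = 3 * 2.146196 = 6.438588, which rounds to 6.4386.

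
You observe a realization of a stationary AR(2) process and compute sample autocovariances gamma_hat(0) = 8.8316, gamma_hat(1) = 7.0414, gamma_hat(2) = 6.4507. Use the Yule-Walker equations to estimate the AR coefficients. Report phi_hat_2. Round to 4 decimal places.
\hat\phi_{2} = 0.2600

The Yule-Walker equations for an AR(p) process read, in matrix form,
  Gamma_p phi = r_p,   with   (Gamma_p)_{ij} = gamma(|i - j|),
                       (r_p)_i = gamma(i),   i,j = 1..p.
Substitute the sample gammas (Toeplitz matrix and right-hand side of size 2):
  Gamma_p = [[8.8316, 7.0414], [7.0414, 8.8316]]
  r_p     = [7.0414, 6.4507]
Written out:
  8.8316 phi_1 + 7.0414 phi_2 = 7.0414
  7.0414 phi_1 + 8.8316 phi_2 = 6.4507
Solve by Cramer's rule:
  det = gamma(0)^2 - gamma(1)^2 = (8.8316)^2 - (7.0414)^2 = 77.99715856 - 49.58131396 = 28.4158446
  phi_hat_1 = [gamma(1) gamma(0) - gamma(1) gamma(2)] / det = [(7.0414)(8.8316) - (7.0414)(6.4507)] / 28.4158446 = 16.76486926 / 28.4158446 = 0.59
  phi_hat_2 = [gamma(0) gamma(2) - gamma(1)^2] / det = [(8.8316)(6.4507) - (7.0414)^2] / 28.4158446 = 7.38868816 / 28.4158446 = 0.26
So phi_hat = [0.5900, 0.2600].
Therefore phi_hat_2 = 0.2600.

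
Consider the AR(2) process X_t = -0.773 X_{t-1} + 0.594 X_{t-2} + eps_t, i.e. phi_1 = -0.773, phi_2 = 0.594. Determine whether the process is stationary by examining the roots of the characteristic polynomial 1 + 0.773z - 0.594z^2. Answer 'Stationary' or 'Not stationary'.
\text{Not stationary}

The AR(p) characteristic polynomial is P(z) = 1 + 0.773z - 0.594z^2.
Stationarity requires all roots to lie outside the unit circle, i.e. |z| > 1 for every root.
Set 1 + (0.773) z + (-0.594) z^2 = 0, i.e. a z^2 + b z + c = 0 with a = -0.594, b = 0.773, c = 1.
Discriminant D = b^2 - 4ac = (0.773)^2 - 4*(-0.594)*1 = 0.597529 - (-2.376) = 2.973529.
D >= 0, so the roots are real: z = (-b +/- sqrt(D)) / (2a) = (-0.773 +/- 1.724392) / (-1.188).
  z_1 = (-0.773 + 1.724392) / (-1.188) = -0.8008,   |z_1| = 0.8008.
  z_2 = (-0.773 - 1.724392) / (-1.188) = 2.1022,   |z_2| = 2.1022.
Moduli of all roots: 0.8008, 2.1022.
All moduli strictly greater than 1? No.
Verdict: Not stationary.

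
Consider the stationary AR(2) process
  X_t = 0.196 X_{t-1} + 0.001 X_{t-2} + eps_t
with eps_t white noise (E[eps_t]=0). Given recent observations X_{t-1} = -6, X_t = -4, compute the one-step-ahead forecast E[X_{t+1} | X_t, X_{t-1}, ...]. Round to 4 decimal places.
E[X_{t+1} \mid \mathcal F_t] = -0.7900

For an AR(p) model X_t = c + sum_i phi_i X_{t-i} + eps_t, the
one-step-ahead conditional mean is
  E[X_{t+1} | X_t, ...] = c + sum_i phi_i X_{t+1-i}.
Substitute known values:
  E[X_{t+1} | ...] = (0.196) * (-4) + (0.001) * (-6)
                   = -0.7900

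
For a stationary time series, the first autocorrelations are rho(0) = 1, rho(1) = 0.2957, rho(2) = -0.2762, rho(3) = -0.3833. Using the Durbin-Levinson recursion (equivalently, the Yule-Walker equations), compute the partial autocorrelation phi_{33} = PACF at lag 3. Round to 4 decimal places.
\phi_{33} = -0.1970

The PACF at lag k is phi_{kk}, the last component of the solution
to the Yule-Walker system G_k phi = r_k where
  (G_k)_{ij} = rho(|i - j|), (r_k)_i = rho(i), i,j = 1..k.
Equivalently, Durbin-Levinson gives phi_{kk} iteratively:
  phi_{11} = rho(1)
  phi_{kk} = [rho(k) - sum_{j=1..k-1} phi_{k-1,j} rho(k-j)]
            / [1 - sum_{j=1..k-1} phi_{k-1,j} rho(j)],
  phi_{k,j} = phi_{k-1,j} - phi_{kk} phi_{k-1,k-j},  j = 1..k-1.
Step k = 1:
  phi_11 = rho(1) = 0.2957.
Step k = 2:
  phi_22 = [rho(2) - phi_11 rho(1)] / [1 - phi_11 rho(1)] = [-0.2762 - (0.2957)(0.2957)] / [1 - (0.2957)(0.2957)]
         = -0.36363849 / 0.91256151 = -0.398481.
  Update: phi_21 = phi_11 - phi_22 phi_11 = 0.2957 - (-0.398481)(0.2957) = 0.413531.
Step k = 3:
  phi_33 = [rho(3) - phi_21 rho(2) - phi_22 rho(1)] / [1 - phi_21 rho(1) - phi_22 rho(2)]
    numerator   = -0.3833 - (0.413531)(-0.2762) - (-0.398481)(0.2957) = -0.15125192
    denominator = 1 - (0.413531)(0.2957) - (-0.398481)(-0.2762) = 0.76765845
  phi_33 = -0.15125192 / 0.76765845 = -0.197.
Therefore phi_{33} = -0.1970.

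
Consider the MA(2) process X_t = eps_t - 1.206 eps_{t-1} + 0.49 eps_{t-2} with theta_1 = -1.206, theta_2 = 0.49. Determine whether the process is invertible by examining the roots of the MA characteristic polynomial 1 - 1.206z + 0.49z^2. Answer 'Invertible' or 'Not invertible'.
\text{Invertible}

The MA(q) characteristic polynomial is P(z) = 1 - 1.206z + 0.49z^2.
Invertibility requires all roots to lie outside the unit circle, i.e. |z| > 1 for every root.
Set 1 + (-1.206) z + (0.49) z^2 = 0, i.e. a z^2 + b z + c = 0 with a = 0.49, b = -1.206, c = 1.
Discriminant D = b^2 - 4ac = (-1.206)^2 - 4*(0.49)*1 = 1.454436 - (1.96) = -0.505564.
D < 0, so the roots are the complex-conjugate pair z = (-b +/- i sqrt(-D)) / (2a) = 1.2306 +/- 0.7255i.
For a conjugate pair |z|^2 = z * conj(z) = (product of roots) = c/a = 1/(0.49) = 2.040816, so |z| = sqrt(2.040816) = 1.4286 for both roots.
Moduli of all roots: 1.4286, 1.4286.
All moduli strictly greater than 1? Yes.
Verdict: Invertible.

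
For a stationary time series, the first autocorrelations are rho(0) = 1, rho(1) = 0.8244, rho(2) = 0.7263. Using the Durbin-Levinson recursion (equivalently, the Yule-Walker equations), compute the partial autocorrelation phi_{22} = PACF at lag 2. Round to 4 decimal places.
\phi_{22} = 0.1457

The PACF at lag k is phi_{kk}, the last component of the solution
to the Yule-Walker system G_k phi = r_k where
  (G_k)_{ij} = rho(|i - j|), (r_k)_i = rho(i), i,j = 1..k.
Equivalently, Durbin-Levinson gives phi_{kk} iteratively:
  phi_{11} = rho(1)
  phi_{kk} = [rho(k) - sum_{j=1..k-1} phi_{k-1,j} rho(k-j)]
            / [1 - sum_{j=1..k-1} phi_{k-1,j} rho(j)],
  phi_{k,j} = phi_{k-1,j} - phi_{kk} phi_{k-1,k-j},  j = 1..k-1.
Step k = 1:
  phi_11 = rho(1) = 0.8244.
Step k = 2:
  phi_22 = [rho(2) - phi_11 rho(1)] / [1 - phi_11 rho(1)] = [0.7263 - (0.8244)(0.8244)] / [1 - (0.8244)(0.8244)]
         = 0.04666464 / 0.32036464 = 0.1457.
Therefore phi_{22} = 0.1457.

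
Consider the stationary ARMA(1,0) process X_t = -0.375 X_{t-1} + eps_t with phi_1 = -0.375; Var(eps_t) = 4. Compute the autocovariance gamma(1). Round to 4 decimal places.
\gamma(1) = -1.7455

Multiply the model equation by X_{t-k} and take expectations. With theta_0 = psi_0 = 1 and psi_j the MA(infinity) weights, this gives
  gamma(k) - sum_i phi_i gamma(k-i) = c_k,
  c_k = sigma^2 * sum_{j=k..q} theta_j psi_{j-k}   (c_k = 0 for k > q),
using gamma(-m) = gamma(m).
Pure AR (q = 0): c_0 = sigma^2 = 4, c_k = 0 for k >= 1.
Equations for k = 0 and k = 1 (AR order 1):
  gamma(0) = phi_1 gamma(1) + c_0
  gamma(1) = phi_1 gamma(0) + c_1
Substituting the second into the first: gamma(0) (1 - phi_1^2) = c_0 + phi_1 c_1, so
  gamma(0) = c_0 / (1 - phi_1^2) = 4 / (1 - (-0.375)^2) = 4 / 0.859375 = 4.654545.
  gamma(1) = phi_1 gamma(0) = (-0.375)(4.654545) = -1.745455.
Therefore gamma(1) = -1.7455 (to 4 decimal places).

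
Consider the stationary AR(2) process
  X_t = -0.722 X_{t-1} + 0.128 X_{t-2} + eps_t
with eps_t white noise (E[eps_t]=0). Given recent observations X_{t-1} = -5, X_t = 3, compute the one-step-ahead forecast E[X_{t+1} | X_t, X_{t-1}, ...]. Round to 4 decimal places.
E[X_{t+1} \mid \mathcal F_t] = -2.8060

For an AR(p) model X_t = c + sum_i phi_i X_{t-i} + eps_t, the
one-step-ahead conditional mean is
  E[X_{t+1} | X_t, ...] = c + sum_i phi_i X_{t+1-i}.
Substitute known values:
  E[X_{t+1} | ...] = (-0.722) * (3) + (0.128) * (-5)
                   = -2.8060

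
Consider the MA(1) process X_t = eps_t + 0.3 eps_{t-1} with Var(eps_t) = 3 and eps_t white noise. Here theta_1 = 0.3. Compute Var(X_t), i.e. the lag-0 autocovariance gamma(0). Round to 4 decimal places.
\gamma(0) = 3.2700

For an MA(q) process X_t = eps_t + sum_i theta_i eps_{t-i} with
Var(eps_t) = sigma^2, the variance is
  gamma(0) = sigma^2 * (1 + sum_i theta_i^2).
  sum_i theta_i^2 = (0.3)^2 = 0.09.
  gamma(0) = 3 * (1 + 0.09) = 3 * 1.09 = 3.27, which rounds to 3.2700.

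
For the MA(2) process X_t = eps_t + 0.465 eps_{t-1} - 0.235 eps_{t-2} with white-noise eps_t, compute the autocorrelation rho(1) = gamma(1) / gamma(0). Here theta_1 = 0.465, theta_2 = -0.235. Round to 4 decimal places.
\rho(1) = 0.2798

For an MA(q) process with theta_0 = 1, the autocovariance is
  gamma(k) = sigma^2 * sum_{i=0..q-k} theta_i * theta_{i+k},
and rho(k) = gamma(k) / gamma(0). Sigma^2 cancels.
  numerator   = (1)*(0.465) + (0.465)*(-0.235) = 0.355725.
  denominator = (1)^2 + (0.465)^2 + (-0.235)^2 = 1.27145.
  rho(1) = 0.355725 / 1.27145 = 0.2798.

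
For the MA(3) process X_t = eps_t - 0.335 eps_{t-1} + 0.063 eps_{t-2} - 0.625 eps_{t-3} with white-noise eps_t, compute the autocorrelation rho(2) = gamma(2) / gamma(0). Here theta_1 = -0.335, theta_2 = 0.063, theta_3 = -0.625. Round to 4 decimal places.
\rho(2) = 0.1808

For an MA(q) process with theta_0 = 1, the autocovariance is
  gamma(k) = sigma^2 * sum_{i=0..q-k} theta_i * theta_{i+k},
and rho(k) = gamma(k) / gamma(0). Sigma^2 cancels.
  numerator   = (1)*(0.063) + (-0.335)*(-0.625) = 0.272375.
  denominator = (1)^2 + (-0.335)^2 + (0.063)^2 + (-0.625)^2 = 1.506819.
  rho(2) = 0.272375 / 1.506819 = 0.1808.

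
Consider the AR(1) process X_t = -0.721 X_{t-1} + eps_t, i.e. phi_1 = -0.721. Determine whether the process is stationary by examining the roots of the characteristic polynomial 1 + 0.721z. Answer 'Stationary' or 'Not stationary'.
\text{Stationary}

The AR(p) characteristic polynomial is P(z) = 1 + 0.721z.
Stationarity requires all roots to lie outside the unit circle, i.e. |z| > 1 for every root.
This is linear in z: 1 + (0.721) z = 0  =>  z = -1/(0.721) = -1.386963,  |z| = 1.386963.
Moduli of all roots: 1.3870.
All moduli strictly greater than 1? Yes.
Verdict: Stationary.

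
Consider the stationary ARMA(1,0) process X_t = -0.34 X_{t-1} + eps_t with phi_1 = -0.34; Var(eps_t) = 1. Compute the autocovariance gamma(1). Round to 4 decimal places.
\gamma(1) = -0.3844

Multiply the model equation by X_{t-k} and take expectations. With theta_0 = psi_0 = 1 and psi_j the MA(infinity) weights, this gives
  gamma(k) - sum_i phi_i gamma(k-i) = c_k,
  c_k = sigma^2 * sum_{j=k..q} theta_j psi_{j-k}   (c_k = 0 for k > q),
using gamma(-m) = gamma(m).
Pure AR (q = 0): c_0 = sigma^2 = 1, c_k = 0 for k >= 1.
Equations for k = 0 and k = 1 (AR order 1):
  gamma(0) = phi_1 gamma(1) + c_0
  gamma(1) = phi_1 gamma(0) + c_1
Substituting the second into the first: gamma(0) (1 - phi_1^2) = c_0 + phi_1 c_1, so
  gamma(0) = c_0 / (1 - phi_1^2) = 1 / (1 - (-0.34)^2) = 1 / 0.8844 = 1.13071.
  gamma(1) = phi_1 gamma(0) = (-0.34)(1.13071) = -0.384441.
Therefore gamma(1) = -0.3844 (to 4 decimal places).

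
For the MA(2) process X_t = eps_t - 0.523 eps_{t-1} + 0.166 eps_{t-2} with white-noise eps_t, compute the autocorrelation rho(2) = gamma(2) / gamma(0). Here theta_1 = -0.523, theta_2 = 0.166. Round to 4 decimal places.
\rho(2) = 0.1276

For an MA(q) process with theta_0 = 1, the autocovariance is
  gamma(k) = sigma^2 * sum_{i=0..q-k} theta_i * theta_{i+k},
and rho(k) = gamma(k) / gamma(0). Sigma^2 cancels.
  numerator   = (1)*(0.166) = 0.166.
  denominator = (1)^2 + (-0.523)^2 + (0.166)^2 = 1.301085.
  rho(2) = 0.166 / 1.301085 = 0.1276.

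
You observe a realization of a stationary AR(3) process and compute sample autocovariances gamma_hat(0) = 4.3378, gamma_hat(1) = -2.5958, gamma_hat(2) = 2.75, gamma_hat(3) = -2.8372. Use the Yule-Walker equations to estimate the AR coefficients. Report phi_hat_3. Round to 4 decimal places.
\hat\phi_{3} = -0.3450

The Yule-Walker equations for an AR(p) process read, in matrix form,
  Gamma_p phi = r_p,   with   (Gamma_p)_{ij} = gamma(|i - j|),
                       (r_p)_i = gamma(i),   i,j = 1..p.
Substitute the sample gammas (Toeplitz matrix and right-hand side of size 3):
  Gamma_p = [[4.3378, -2.5958, 2.75], [-2.5958, 4.3378, -2.5958], [2.75, -2.5958, 4.3378]]
  r_p     = [-2.5958, 2.75, -2.8372]
Written out (R1..R3):
  (R1) 4.3378 phi_1 - 2.5958 phi_2 + 2.75 phi_3 = -2.5958
  (R2) -2.5958 phi_1 + 4.3378 phi_2 - 2.5958 phi_3 = 2.75
  (R3) 2.75 phi_1 - 2.5958 phi_2 + 4.3378 phi_3 = -2.8372
Gaussian elimination:
  R2 <- R2 - (-2.5958/4.3378) R1 = R2 - (-0.598414) R1:  2.784437 phi_2 - 0.950162 phi_3 = 1.196637
  R3 <- R3 - (2.75/4.3378) R1 = R3 - (0.633962) R1:  -0.950162 phi_2 + 2.594405 phi_3 = -1.191562
  R3 <- R3 - (-0.950162/2.784437) R2 = R3 - (-0.34124) R2:  2.270171 phi_3 = -0.783221
Back-substitution:
  phi_hat_3 = -0.783221 / 2.270171 = -0.345005
  phi_hat_2 = (1.196637 - (-0.950162)(-0.345005)) / 2.784437 = 0.312029
  phi_hat_1 = (-2.5958 - (-2.5958)(0.312029) - (2.75)(-0.345005)) / 4.3378 = -0.192971
So phi_hat = [-0.1930, 0.3120, -0.3450].
Therefore phi_hat_3 = -0.3450.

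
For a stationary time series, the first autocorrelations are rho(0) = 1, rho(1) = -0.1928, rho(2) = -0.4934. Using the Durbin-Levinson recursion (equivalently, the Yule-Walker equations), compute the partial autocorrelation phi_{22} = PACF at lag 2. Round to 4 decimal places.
\phi_{22} = -0.5511

The PACF at lag k is phi_{kk}, the last component of the solution
to the Yule-Walker system G_k phi = r_k where
  (G_k)_{ij} = rho(|i - j|), (r_k)_i = rho(i), i,j = 1..k.
Equivalently, Durbin-Levinson gives phi_{kk} iteratively:
  phi_{11} = rho(1)
  phi_{kk} = [rho(k) - sum_{j=1..k-1} phi_{k-1,j} rho(k-j)]
            / [1 - sum_{j=1..k-1} phi_{k-1,j} rho(j)],
  phi_{k,j} = phi_{k-1,j} - phi_{kk} phi_{k-1,k-j},  j = 1..k-1.
Step k = 1:
  phi_11 = rho(1) = -0.1928.
Step k = 2:
  phi_22 = [rho(2) - phi_11 rho(1)] / [1 - phi_11 rho(1)] = [-0.4934 - (-0.1928)(-0.1928)] / [1 - (-0.1928)(-0.1928)]
         = -0.53057184 / 0.96282816 = -0.5511.
Therefore phi_{22} = -0.5511.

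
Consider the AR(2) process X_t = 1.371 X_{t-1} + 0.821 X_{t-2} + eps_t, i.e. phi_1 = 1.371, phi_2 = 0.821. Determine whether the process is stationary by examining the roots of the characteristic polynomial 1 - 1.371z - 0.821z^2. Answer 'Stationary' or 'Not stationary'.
\text{Not stationary}

The AR(p) characteristic polynomial is P(z) = 1 - 1.371z - 0.821z^2.
Stationarity requires all roots to lie outside the unit circle, i.e. |z| > 1 for every root.
Set 1 + (-1.371) z + (-0.821) z^2 = 0, i.e. a z^2 + b z + c = 0 with a = -0.821, b = -1.371, c = 1.
Discriminant D = b^2 - 4ac = (-1.371)^2 - 4*(-0.821)*1 = 1.879641 - (-3.284) = 5.163641.
D >= 0, so the roots are real: z = (-b +/- sqrt(D)) / (2a) = (1.371 +/- 2.272365) / (-1.642).
  z_1 = (1.371 + 2.272365) / (-1.642) = -2.2189,   |z_1| = 2.2189.
  z_2 = (1.371 - 2.272365) / (-1.642) = 0.5489,   |z_2| = 0.5489.
Moduli of all roots: 2.2189, 0.5489.
All moduli strictly greater than 1? No.
Verdict: Not stationary.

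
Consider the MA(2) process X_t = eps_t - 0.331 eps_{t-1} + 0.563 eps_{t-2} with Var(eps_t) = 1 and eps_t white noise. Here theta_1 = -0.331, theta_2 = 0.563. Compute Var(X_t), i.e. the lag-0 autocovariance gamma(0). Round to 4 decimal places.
\gamma(0) = 1.4265

For an MA(q) process X_t = eps_t + sum_i theta_i eps_{t-i} with
Var(eps_t) = sigma^2, the variance is
  gamma(0) = sigma^2 * (1 + sum_i theta_i^2).
  sum_i theta_i^2 = (-0.331)^2 + (0.563)^2 = 0.109561 + 0.316969 = 0.42653.
  gamma(0) = 1 * (1 + 0.42653) = 1 * 1.42653 = 1.42653, which rounds to 1.4265.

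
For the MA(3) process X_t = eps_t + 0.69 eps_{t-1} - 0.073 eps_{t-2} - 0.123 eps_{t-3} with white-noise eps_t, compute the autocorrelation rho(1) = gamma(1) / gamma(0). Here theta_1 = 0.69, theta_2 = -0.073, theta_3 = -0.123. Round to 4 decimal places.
\rho(1) = 0.4334

For an MA(q) process with theta_0 = 1, the autocovariance is
  gamma(k) = sigma^2 * sum_{i=0..q-k} theta_i * theta_{i+k},
and rho(k) = gamma(k) / gamma(0). Sigma^2 cancels.
  numerator   = (1)*(0.69) + (0.69)*(-0.073) + (-0.073)*(-0.123) = 0.648609.
  denominator = (1)^2 + (0.69)^2 + (-0.073)^2 + (-0.123)^2 = 1.496558.
  rho(1) = 0.648609 / 1.496558 = 0.4334.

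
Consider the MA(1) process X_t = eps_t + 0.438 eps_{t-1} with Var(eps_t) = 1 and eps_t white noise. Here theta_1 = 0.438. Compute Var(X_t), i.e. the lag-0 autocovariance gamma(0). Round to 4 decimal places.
\gamma(0) = 1.1918

For an MA(q) process X_t = eps_t + sum_i theta_i eps_{t-i} with
Var(eps_t) = sigma^2, the variance is
  gamma(0) = sigma^2 * (1 + sum_i theta_i^2).
  sum_i theta_i^2 = (0.438)^2 = 0.191844.
  gamma(0) = 1 * (1 + 0.191844) = 1 * 1.191844 = 1.191844, which rounds to 1.1918.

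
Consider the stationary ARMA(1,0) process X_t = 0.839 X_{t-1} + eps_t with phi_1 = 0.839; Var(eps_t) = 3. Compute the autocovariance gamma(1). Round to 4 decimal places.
\gamma(1) = 8.5011

Multiply the model equation by X_{t-k} and take expectations. With theta_0 = psi_0 = 1 and psi_j the MA(infinity) weights, this gives
  gamma(k) - sum_i phi_i gamma(k-i) = c_k,
  c_k = sigma^2 * sum_{j=k..q} theta_j psi_{j-k}   (c_k = 0 for k > q),
using gamma(-m) = gamma(m).
Pure AR (q = 0): c_0 = sigma^2 = 3, c_k = 0 for k >= 1.
Equations for k = 0 and k = 1 (AR order 1):
  gamma(0) = phi_1 gamma(1) + c_0
  gamma(1) = phi_1 gamma(0) + c_1
Substituting the second into the first: gamma(0) (1 - phi_1^2) = c_0 + phi_1 c_1, so
  gamma(0) = c_0 / (1 - phi_1^2) = 3 / (1 - (0.839)^2) = 3 / 0.296079 = 10.132431.
  gamma(1) = phi_1 gamma(0) = (0.839)(10.132431) = 8.50111.
Therefore gamma(1) = 8.5011 (to 4 decimal places).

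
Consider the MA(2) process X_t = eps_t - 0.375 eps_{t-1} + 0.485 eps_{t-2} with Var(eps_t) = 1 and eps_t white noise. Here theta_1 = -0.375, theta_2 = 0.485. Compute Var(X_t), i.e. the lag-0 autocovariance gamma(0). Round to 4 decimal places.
\gamma(0) = 1.3759

For an MA(q) process X_t = eps_t + sum_i theta_i eps_{t-i} with
Var(eps_t) = sigma^2, the variance is
  gamma(0) = sigma^2 * (1 + sum_i theta_i^2).
  sum_i theta_i^2 = (-0.375)^2 + (0.485)^2 = 0.140625 + 0.235225 = 0.37585.
  gamma(0) = 1 * (1 + 0.37585) = 1 * 1.37585 = 1.37585, which rounds to 1.3759.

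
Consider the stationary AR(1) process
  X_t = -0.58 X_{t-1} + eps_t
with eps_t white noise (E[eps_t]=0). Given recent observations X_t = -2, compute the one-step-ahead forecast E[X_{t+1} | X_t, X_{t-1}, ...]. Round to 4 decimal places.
E[X_{t+1} \mid \mathcal F_t] = 1.1600

For an AR(p) model X_t = c + sum_i phi_i X_{t-i} + eps_t, the
one-step-ahead conditional mean is
  E[X_{t+1} | X_t, ...] = c + sum_i phi_i X_{t+1-i}.
Substitute known values:
  E[X_{t+1} | ...] = (-0.58) * (-2)
                   = 1.1600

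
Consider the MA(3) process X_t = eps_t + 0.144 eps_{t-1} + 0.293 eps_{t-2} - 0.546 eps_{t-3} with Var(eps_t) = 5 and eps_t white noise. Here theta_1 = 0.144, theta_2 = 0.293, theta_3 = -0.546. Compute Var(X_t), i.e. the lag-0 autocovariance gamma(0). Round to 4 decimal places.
\gamma(0) = 7.0235

For an MA(q) process X_t = eps_t + sum_i theta_i eps_{t-i} with
Var(eps_t) = sigma^2, the variance is
  gamma(0) = sigma^2 * (1 + sum_i theta_i^2).
  sum_i theta_i^2 = (0.144)^2 + (0.293)^2 + (-0.546)^2 = 0.020736 + 0.085849 + 0.298116 = 0.404701.
  gamma(0) = 5 * (1 + 0.404701) = 5 * 1.404701 = 7.023505, which rounds to 7.0235.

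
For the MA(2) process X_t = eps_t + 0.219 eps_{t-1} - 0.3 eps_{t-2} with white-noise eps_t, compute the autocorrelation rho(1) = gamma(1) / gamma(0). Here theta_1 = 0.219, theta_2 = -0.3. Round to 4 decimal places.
\rho(1) = 0.1347

For an MA(q) process with theta_0 = 1, the autocovariance is
  gamma(k) = sigma^2 * sum_{i=0..q-k} theta_i * theta_{i+k},
and rho(k) = gamma(k) / gamma(0). Sigma^2 cancels.
  numerator   = (1)*(0.219) + (0.219)*(-0.3) = 0.1533.
  denominator = (1)^2 + (0.219)^2 + (-0.3)^2 = 1.137961.
  rho(1) = 0.1533 / 1.137961 = 0.1347.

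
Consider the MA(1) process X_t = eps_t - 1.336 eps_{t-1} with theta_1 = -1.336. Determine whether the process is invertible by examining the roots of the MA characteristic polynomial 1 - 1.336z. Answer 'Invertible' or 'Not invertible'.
\text{Not invertible}

The MA(q) characteristic polynomial is P(z) = 1 - 1.336z.
Invertibility requires all roots to lie outside the unit circle, i.e. |z| > 1 for every root.
This is linear in z: 1 + (-1.336) z = 0  =>  z = -1/(-1.336) = 0.748503,  |z| = 0.748503.
Moduli of all roots: 0.7485.
All moduli strictly greater than 1? No.
Verdict: Not invertible.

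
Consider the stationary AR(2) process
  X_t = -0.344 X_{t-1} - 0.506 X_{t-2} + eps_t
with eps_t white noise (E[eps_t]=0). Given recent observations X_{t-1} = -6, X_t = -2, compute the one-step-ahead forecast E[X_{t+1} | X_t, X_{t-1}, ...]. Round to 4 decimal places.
E[X_{t+1} \mid \mathcal F_t] = 3.7240

For an AR(p) model X_t = c + sum_i phi_i X_{t-i} + eps_t, the
one-step-ahead conditional mean is
  E[X_{t+1} | X_t, ...] = c + sum_i phi_i X_{t+1-i}.
Substitute known values:
  E[X_{t+1} | ...] = (-0.344) * (-2) + (-0.506) * (-6)
                   = 3.7240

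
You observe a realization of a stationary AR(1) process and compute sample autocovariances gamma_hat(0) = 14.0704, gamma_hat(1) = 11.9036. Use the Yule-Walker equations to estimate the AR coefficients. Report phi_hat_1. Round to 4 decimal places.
\hat\phi_{1} = 0.8460

The Yule-Walker equations for an AR(p) process read, in matrix form,
  Gamma_p phi = r_p,   with   (Gamma_p)_{ij} = gamma(|i - j|),
                       (r_p)_i = gamma(i),   i,j = 1..p.
Substitute the sample gammas (Toeplitz matrix and right-hand side of size 1):
  Gamma_p = [[14.0704]]
  r_p     = [11.9036]
With p = 1 this is the single equation gamma(0) phi_1 = gamma(1):
  phi_hat_1 = gamma(1) / gamma(0) = 11.9036 / 14.0704 = 0.8460.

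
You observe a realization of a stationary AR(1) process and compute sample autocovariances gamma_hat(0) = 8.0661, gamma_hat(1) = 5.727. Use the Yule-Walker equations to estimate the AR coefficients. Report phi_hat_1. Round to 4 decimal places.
\hat\phi_{1} = 0.7100

The Yule-Walker equations for an AR(p) process read, in matrix form,
  Gamma_p phi = r_p,   with   (Gamma_p)_{ij} = gamma(|i - j|),
                       (r_p)_i = gamma(i),   i,j = 1..p.
Substitute the sample gammas (Toeplitz matrix and right-hand side of size 1):
  Gamma_p = [[8.0661]]
  r_p     = [5.727]
With p = 1 this is the single equation gamma(0) phi_1 = gamma(1):
  phi_hat_1 = gamma(1) / gamma(0) = 5.727 / 8.0661 = 0.7100.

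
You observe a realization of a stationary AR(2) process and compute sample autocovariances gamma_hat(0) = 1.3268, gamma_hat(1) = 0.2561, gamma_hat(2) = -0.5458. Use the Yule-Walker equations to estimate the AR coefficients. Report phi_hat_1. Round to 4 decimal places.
\hat\phi_{1} = 0.2830

The Yule-Walker equations for an AR(p) process read, in matrix form,
  Gamma_p phi = r_p,   with   (Gamma_p)_{ij} = gamma(|i - j|),
                       (r_p)_i = gamma(i),   i,j = 1..p.
Substitute the sample gammas (Toeplitz matrix and right-hand side of size 2):
  Gamma_p = [[1.3268, 0.2561], [0.2561, 1.3268]]
  r_p     = [0.2561, -0.5458]
Written out:
  1.3268 phi_1 + 0.2561 phi_2 = 0.2561
  0.2561 phi_1 + 1.3268 phi_2 = -0.5458
Solve by Cramer's rule:
  det = gamma(0)^2 - gamma(1)^2 = (1.3268)^2 - (0.2561)^2 = 1.76039824 - 0.06558721 = 1.69481103
  phi_hat_1 = [gamma(1) gamma(0) - gamma(1) gamma(2)] / det = [(0.2561)(1.3268) - (0.2561)(-0.5458)] / 1.69481103 = 0.47957286 / 1.69481103 = 0.283
  phi_hat_2 = [gamma(0) gamma(2) - gamma(1)^2] / det = [(1.3268)(-0.5458) - (0.2561)^2] / 1.69481103 = -0.78975465 / 1.69481103 = -0.466
So phi_hat = [0.2830, -0.4660].
Therefore phi_hat_1 = 0.2830.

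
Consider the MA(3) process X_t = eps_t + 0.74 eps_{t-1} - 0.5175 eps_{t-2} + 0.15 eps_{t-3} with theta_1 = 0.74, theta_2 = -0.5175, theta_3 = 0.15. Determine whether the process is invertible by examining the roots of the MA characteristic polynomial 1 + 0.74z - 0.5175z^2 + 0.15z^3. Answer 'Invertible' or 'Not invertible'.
\text{Not invertible}

The MA(q) characteristic polynomial is P(z) = 1 + 0.74z - 0.5175z^2 + 0.15z^3.
Invertibility requires all roots to lie outside the unit circle, i.e. |z| > 1 for every root.
Degree 3: look for a simple real root z0 first, then factor out (1 - z/z0) and solve the remaining quadratic.
Testing z0 = -0.8: P(-0.8) = 1 + (0.74)(-0.8) + (-0.5175)(-0.8)^2 + (0.15)(-0.8)^3
  = 1 + (-0.592) + (-0.3312) + (-0.0768) = 0.  So z_0 = -0.8 is a root, |z_0| = 0.8.
Divide out the factor (1 + 1.25 z) = (1 - z/z0) (since 1/z0 = -1.25):
  P(z) = (1 + 1.25 z)(1 + (-0.51) z + (0.12) z^2)
  [check: z-coef -0.51 - (-1.25) = 0.74; z^2-coef 0.12 - (-1.25)(-0.51) = -0.5175; z^3-coef -(-1.25)(0.12) = 0.15.]
Remaining roots from the quadratic factor 1 + (-0.51) z + (0.12) z^2:
  Set 1 + (-0.51) z + (0.12) z^2 = 0, i.e. a z^2 + b z + c = 0 with a = 0.12, b = -0.51, c = 1.
  Discriminant D = b^2 - 4ac = (-0.51)^2 - 4*(0.12)*1 = 0.2601 - (0.48) = -0.2199.
  D < 0, so the roots are the complex-conjugate pair z = (-b +/- i sqrt(-D)) / (2a) = 2.125 +/- 1.9539i.
  For a conjugate pair |z|^2 = z * conj(z) = (product of roots) = c/a = 1/(0.12) = 8.333333, so |z| = sqrt(8.333333) = 2.8868 for both roots.
Moduli of all roots: 0.8000, 2.8868, 2.8868.
All moduli strictly greater than 1? No.
Verdict: Not invertible.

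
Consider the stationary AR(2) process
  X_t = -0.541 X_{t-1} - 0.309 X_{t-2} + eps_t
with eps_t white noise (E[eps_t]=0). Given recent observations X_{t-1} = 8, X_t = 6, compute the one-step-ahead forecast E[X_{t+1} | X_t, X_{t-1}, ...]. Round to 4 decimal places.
E[X_{t+1} \mid \mathcal F_t] = -5.7180

For an AR(p) model X_t = c + sum_i phi_i X_{t-i} + eps_t, the
one-step-ahead conditional mean is
  E[X_{t+1} | X_t, ...] = c + sum_i phi_i X_{t+1-i}.
Substitute known values:
  E[X_{t+1} | ...] = (-0.541) * (6) + (-0.309) * (8)
                   = -5.7180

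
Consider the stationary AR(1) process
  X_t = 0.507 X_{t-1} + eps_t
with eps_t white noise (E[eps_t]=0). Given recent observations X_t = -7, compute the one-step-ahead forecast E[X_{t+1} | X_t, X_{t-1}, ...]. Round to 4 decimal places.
E[X_{t+1} \mid \mathcal F_t] = -3.5490

For an AR(p) model X_t = c + sum_i phi_i X_{t-i} + eps_t, the
one-step-ahead conditional mean is
  E[X_{t+1} | X_t, ...] = c + sum_i phi_i X_{t+1-i}.
Substitute known values:
  E[X_{t+1} | ...] = (0.507) * (-7)
                   = -3.5490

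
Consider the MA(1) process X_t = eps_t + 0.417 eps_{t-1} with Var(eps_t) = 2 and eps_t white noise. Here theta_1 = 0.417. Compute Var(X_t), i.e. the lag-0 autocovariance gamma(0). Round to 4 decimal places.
\gamma(0) = 2.3478

For an MA(q) process X_t = eps_t + sum_i theta_i eps_{t-i} with
Var(eps_t) = sigma^2, the variance is
  gamma(0) = sigma^2 * (1 + sum_i theta_i^2).
  sum_i theta_i^2 = (0.417)^2 = 0.173889.
  gamma(0) = 2 * (1 + 0.173889) = 2 * 1.173889 = 2.347778, which rounds to 2.3478.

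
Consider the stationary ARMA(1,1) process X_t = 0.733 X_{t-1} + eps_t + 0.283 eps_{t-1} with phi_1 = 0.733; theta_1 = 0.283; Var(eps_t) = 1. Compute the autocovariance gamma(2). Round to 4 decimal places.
\gamma(2) = 1.9434

Multiply the model equation by X_{t-k} and take expectations. With theta_0 = psi_0 = 1 and psi_j the MA(infinity) weights, this gives
  gamma(k) - sum_i phi_i gamma(k-i) = c_k,
  c_k = sigma^2 * sum_{j=k..q} theta_j psi_{j-k}   (c_k = 0 for k > q),
using gamma(-m) = gamma(m).
psi-weights needed (psi_j = theta_j + sum_i phi_i psi_{j-i}):
  psi_1 = theta_1 + phi_1 = 0.283 + (0.733) = 1.016
Right-hand sides:
  c_0 = sigma^2 (1 + theta_1 psi_1) = 1 * (1 + (0.283)(1.016)) = 1 * 1.287528 = 1.287528
  c_1 = sigma^2 theta_1 = 1 * (0.283) = 0.283
  c_2 = 0
Equations for k = 0 and k = 1 (AR order 1):
  gamma(0) = phi_1 gamma(1) + c_0
  gamma(1) = phi_1 gamma(0) + c_1
Substituting the second into the first: gamma(0) (1 - phi_1^2) = c_0 + phi_1 c_1, so
  gamma(0) = (c_0 + phi_1 c_1) / (1 - phi_1^2) = (1.287528 + (0.733)(0.283)) / (1 - (0.733)^2) = 1.494967 / 0.462711 = 3.230887.
  gamma(1) = phi_1 gamma(0) + c_1 = (0.733)(3.230887) + (0.283) = 2.65124.
For k = 2 (> q): gamma(2) = phi_1 gamma(1) = (0.733)(2.65124) = 1.943359.
Therefore gamma(2) = 1.9434 (to 4 decimal places).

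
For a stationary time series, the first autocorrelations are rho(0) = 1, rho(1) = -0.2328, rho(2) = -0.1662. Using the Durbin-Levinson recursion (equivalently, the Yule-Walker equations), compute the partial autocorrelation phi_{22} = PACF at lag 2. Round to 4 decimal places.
\phi_{22} = -0.2330

The PACF at lag k is phi_{kk}, the last component of the solution
to the Yule-Walker system G_k phi = r_k where
  (G_k)_{ij} = rho(|i - j|), (r_k)_i = rho(i), i,j = 1..k.
Equivalently, Durbin-Levinson gives phi_{kk} iteratively:
  phi_{11} = rho(1)
  phi_{kk} = [rho(k) - sum_{j=1..k-1} phi_{k-1,j} rho(k-j)]
            / [1 - sum_{j=1..k-1} phi_{k-1,j} rho(j)],
  phi_{k,j} = phi_{k-1,j} - phi_{kk} phi_{k-1,k-j},  j = 1..k-1.
Step k = 1:
  phi_11 = rho(1) = -0.2328.
Step k = 2:
  phi_22 = [rho(2) - phi_11 rho(1)] / [1 - phi_11 rho(1)] = [-0.1662 - (-0.2328)(-0.2328)] / [1 - (-0.2328)(-0.2328)]
         = -0.22039584 / 0.94580416 = -0.233.
Therefore phi_{22} = -0.2330.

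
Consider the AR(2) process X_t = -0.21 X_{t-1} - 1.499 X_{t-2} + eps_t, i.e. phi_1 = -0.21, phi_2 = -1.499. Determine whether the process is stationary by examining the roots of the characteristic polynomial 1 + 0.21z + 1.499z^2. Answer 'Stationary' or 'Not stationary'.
\text{Not stationary}

The AR(p) characteristic polynomial is P(z) = 1 + 0.21z + 1.499z^2.
Stationarity requires all roots to lie outside the unit circle, i.e. |z| > 1 for every root.
Set 1 + (0.21) z + (1.499) z^2 = 0, i.e. a z^2 + b z + c = 0 with a = 1.499, b = 0.21, c = 1.
Discriminant D = b^2 - 4ac = (0.21)^2 - 4*(1.499)*1 = 0.0441 - (5.996) = -5.9519.
D < 0, so the roots are the complex-conjugate pair z = (-b +/- i sqrt(-D)) / (2a) = -0.07 +/- 0.8138i.
For a conjugate pair |z|^2 = z * conj(z) = (product of roots) = c/a = 1/(1.499) = 0.667111, so |z| = sqrt(0.667111) = 0.8168 for both roots.
Moduli of all roots: 0.8168, 0.8168.
All moduli strictly greater than 1? No.
Verdict: Not stationary.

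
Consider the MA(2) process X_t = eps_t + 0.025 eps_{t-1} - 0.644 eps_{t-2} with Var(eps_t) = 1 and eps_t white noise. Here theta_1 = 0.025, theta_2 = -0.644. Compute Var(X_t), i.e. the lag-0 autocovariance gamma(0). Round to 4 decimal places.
\gamma(0) = 1.4154

For an MA(q) process X_t = eps_t + sum_i theta_i eps_{t-i} with
Var(eps_t) = sigma^2, the variance is
  gamma(0) = sigma^2 * (1 + sum_i theta_i^2).
  sum_i theta_i^2 = (0.025)^2 + (-0.644)^2 = 0.000625 + 0.414736 = 0.415361.
  gamma(0) = 1 * (1 + 0.415361) = 1 * 1.415361 = 1.415361, which rounds to 1.4154.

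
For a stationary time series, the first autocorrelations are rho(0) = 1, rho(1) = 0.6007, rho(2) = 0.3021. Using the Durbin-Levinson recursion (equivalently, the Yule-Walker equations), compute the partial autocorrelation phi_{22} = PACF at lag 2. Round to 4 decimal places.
\phi_{22} = -0.0919

The PACF at lag k is phi_{kk}, the last component of the solution
to the Yule-Walker system G_k phi = r_k where
  (G_k)_{ij} = rho(|i - j|), (r_k)_i = rho(i), i,j = 1..k.
Equivalently, Durbin-Levinson gives phi_{kk} iteratively:
  phi_{11} = rho(1)
  phi_{kk} = [rho(k) - sum_{j=1..k-1} phi_{k-1,j} rho(k-j)]
            / [1 - sum_{j=1..k-1} phi_{k-1,j} rho(j)],
  phi_{k,j} = phi_{k-1,j} - phi_{kk} phi_{k-1,k-j},  j = 1..k-1.
Step k = 1:
  phi_11 = rho(1) = 0.6007.
Step k = 2:
  phi_22 = [rho(2) - phi_11 rho(1)] / [1 - phi_11 rho(1)] = [0.3021 - (0.6007)(0.6007)] / [1 - (0.6007)(0.6007)]
         = -0.05874049 / 0.63915951 = -0.0919.
Therefore phi_{22} = -0.0919.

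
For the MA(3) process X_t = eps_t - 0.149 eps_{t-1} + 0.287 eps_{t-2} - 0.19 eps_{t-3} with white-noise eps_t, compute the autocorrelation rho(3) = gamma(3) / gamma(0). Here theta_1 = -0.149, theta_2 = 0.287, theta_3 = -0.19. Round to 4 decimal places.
\rho(3) = -0.1666

For an MA(q) process with theta_0 = 1, the autocovariance is
  gamma(k) = sigma^2 * sum_{i=0..q-k} theta_i * theta_{i+k},
and rho(k) = gamma(k) / gamma(0). Sigma^2 cancels.
  numerator   = (1)*(-0.19) = -0.19.
  denominator = (1)^2 + (-0.149)^2 + (0.287)^2 + (-0.19)^2 = 1.14067.
  rho(3) = -0.19 / 1.14067 = -0.1666.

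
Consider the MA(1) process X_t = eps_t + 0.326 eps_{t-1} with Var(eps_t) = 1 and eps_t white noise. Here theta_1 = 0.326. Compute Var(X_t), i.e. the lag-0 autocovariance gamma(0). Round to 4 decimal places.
\gamma(0) = 1.1063

For an MA(q) process X_t = eps_t + sum_i theta_i eps_{t-i} with
Var(eps_t) = sigma^2, the variance is
  gamma(0) = sigma^2 * (1 + sum_i theta_i^2).
  sum_i theta_i^2 = (0.326)^2 = 0.106276.
  gamma(0) = 1 * (1 + 0.106276) = 1 * 1.106276 = 1.106276, which rounds to 1.1063.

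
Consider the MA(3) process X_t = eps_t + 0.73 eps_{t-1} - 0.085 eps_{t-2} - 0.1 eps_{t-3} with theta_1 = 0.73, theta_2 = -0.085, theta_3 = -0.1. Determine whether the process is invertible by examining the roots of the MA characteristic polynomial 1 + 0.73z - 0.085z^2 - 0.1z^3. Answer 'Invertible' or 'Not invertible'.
\text{Invertible}

The MA(q) characteristic polynomial is P(z) = 1 + 0.73z - 0.085z^2 - 0.1z^3.
Invertibility requires all roots to lie outside the unit circle, i.e. |z| > 1 for every root.
Degree 3: look for a simple real root z0 first, then factor out (1 - z/z0) and solve the remaining quadratic.
Testing z0 = -2: P(-2) = 1 + (0.73)(-2) + (-0.085)(-2)^2 + (-0.1)(-2)^3
  = 1 + (-1.46) + (-0.34) + (0.8) = 0.  So z_0 = -2 is a root, |z_0| = 2.
Divide out the factor (1 + 0.5 z) = (1 - z/z0) (since 1/z0 = -0.5):
  P(z) = (1 + 0.5 z)(1 + (0.23) z + (-0.2) z^2)
  [check: z-coef 0.23 - (-0.5) = 0.73; z^2-coef -0.2 - (-0.5)(0.23) = -0.085; z^3-coef -(-0.5)(-0.2) = -0.1.]
Remaining roots from the quadratic factor 1 + (0.23) z + (-0.2) z^2:
  Set 1 + (0.23) z + (-0.2) z^2 = 0, i.e. a z^2 + b z + c = 0 with a = -0.2, b = 0.23, c = 1.
  Discriminant D = b^2 - 4ac = (0.23)^2 - 4*(-0.2)*1 = 0.0529 - (-0.8) = 0.8529.
  D >= 0, so the roots are real: z = (-b +/- sqrt(D)) / (2a) = (-0.23 +/- 0.923526) / (-0.4).
    z_1 = (-0.23 + 0.923526) / (-0.4) = -1.7338,   |z_1| = 1.7338.
    z_2 = (-0.23 - 0.923526) / (-0.4) = 2.8838,   |z_2| = 2.8838.
Moduli of all roots: 2.0000, 1.7338, 2.8838.
All moduli strictly greater than 1? Yes.
Verdict: Invertible.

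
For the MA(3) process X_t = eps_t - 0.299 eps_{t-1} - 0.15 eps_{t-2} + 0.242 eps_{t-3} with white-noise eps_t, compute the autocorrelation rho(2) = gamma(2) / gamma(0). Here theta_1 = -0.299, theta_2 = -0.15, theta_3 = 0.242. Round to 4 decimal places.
\rho(2) = -0.1900

For an MA(q) process with theta_0 = 1, the autocovariance is
  gamma(k) = sigma^2 * sum_{i=0..q-k} theta_i * theta_{i+k},
and rho(k) = gamma(k) / gamma(0). Sigma^2 cancels.
  numerator   = (1)*(-0.15) + (-0.299)*(0.242) = -0.222358.
  denominator = (1)^2 + (-0.299)^2 + (-0.15)^2 + (0.242)^2 = 1.170465.
  rho(2) = -0.222358 / 1.170465 = -0.1900.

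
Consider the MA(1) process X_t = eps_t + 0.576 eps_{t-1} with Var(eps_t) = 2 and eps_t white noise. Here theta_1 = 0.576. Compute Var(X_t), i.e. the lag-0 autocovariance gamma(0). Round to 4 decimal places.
\gamma(0) = 2.6636

For an MA(q) process X_t = eps_t + sum_i theta_i eps_{t-i} with
Var(eps_t) = sigma^2, the variance is
  gamma(0) = sigma^2 * (1 + sum_i theta_i^2).
  sum_i theta_i^2 = (0.576)^2 = 0.331776.
  gamma(0) = 2 * (1 + 0.331776) = 2 * 1.331776 = 2.663552, which rounds to 2.6636.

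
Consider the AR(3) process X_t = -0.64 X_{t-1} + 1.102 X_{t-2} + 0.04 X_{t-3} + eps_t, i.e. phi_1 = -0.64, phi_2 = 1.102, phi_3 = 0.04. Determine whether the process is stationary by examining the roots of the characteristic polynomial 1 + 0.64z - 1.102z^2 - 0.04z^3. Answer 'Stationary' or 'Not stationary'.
\text{Not stationary}

The AR(p) characteristic polynomial is P(z) = 1 + 0.64z - 1.102z^2 - 0.04z^3.
Stationarity requires all roots to lie outside the unit circle, i.e. |z| > 1 for every root.
Degree 3: look for a simple real root z0 first, then factor out (1 - z/z0) and solve the remaining quadratic.
Testing z0 = 1.25: P(1.25) = 1 + (0.64)(1.25) + (-1.102)(1.25)^2 + (-0.04)(1.25)^3
  = 1 + (0.8) + (-1.721875) + (-0.078125) = 0.  So z_0 = 1.25 is a root, |z_0| = 1.25.
Divide out the factor (1 - 0.8 z) = (1 - z/z0) (since 1/z0 = 0.8):
  P(z) = (1 - 0.8 z)(1 + (1.44) z + (0.05) z^2)
  [check: z-coef 1.44 - (0.8) = 0.64; z^2-coef 0.05 - (0.8)(1.44) = -1.102; z^3-coef -(0.8)(0.05) = -0.04.]
Remaining roots from the quadratic factor 1 + (1.44) z + (0.05) z^2:
  Set 1 + (1.44) z + (0.05) z^2 = 0, i.e. a z^2 + b z + c = 0 with a = 0.05, b = 1.44, c = 1.
  Discriminant D = b^2 - 4ac = (1.44)^2 - 4*(0.05)*1 = 2.0736 - (0.2) = 1.8736.
  D >= 0, so the roots are real: z = (-b +/- sqrt(D)) / (2a) = (-1.44 +/- 1.368795) / (0.1).
    z_1 = (-1.44 + 1.368795) / (0.1) = -0.712,   |z_1| = 0.712.
    z_2 = (-1.44 - 1.368795) / (0.1) = -28.088,   |z_2| = 28.088.
Moduli of all roots: 1.2500, 0.7120, 28.0880.
All moduli strictly greater than 1? No.
Verdict: Not stationary.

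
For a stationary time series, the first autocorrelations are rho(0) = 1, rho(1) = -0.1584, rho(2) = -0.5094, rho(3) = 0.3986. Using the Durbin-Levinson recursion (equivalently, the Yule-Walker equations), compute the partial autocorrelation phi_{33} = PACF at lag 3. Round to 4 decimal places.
\phi_{33} = 0.2740

The PACF at lag k is phi_{kk}, the last component of the solution
to the Yule-Walker system G_k phi = r_k where
  (G_k)_{ij} = rho(|i - j|), (r_k)_i = rho(i), i,j = 1..k.
Equivalently, Durbin-Levinson gives phi_{kk} iteratively:
  phi_{11} = rho(1)
  phi_{kk} = [rho(k) - sum_{j=1..k-1} phi_{k-1,j} rho(k-j)]
            / [1 - sum_{j=1..k-1} phi_{k-1,j} rho(j)],
  phi_{k,j} = phi_{k-1,j} - phi_{kk} phi_{k-1,k-j},  j = 1..k-1.
Step k = 1:
  phi_11 = rho(1) = -0.1584.
Step k = 2:
  phi_22 = [rho(2) - phi_11 rho(1)] / [1 - phi_11 rho(1)] = [-0.5094 - (-0.1584)(-0.1584)] / [1 - (-0.1584)(-0.1584)]
         = -0.53449056 / 0.97490944 = -0.548246.
  Update: phi_21 = phi_11 - phi_22 phi_11 = -0.1584 - (-0.548246)(-0.1584) = -0.245242.
Step k = 3:
  phi_33 = [rho(3) - phi_21 rho(2) - phi_22 rho(1)] / [1 - phi_21 rho(1) - phi_22 rho(2)]
    numerator   = 0.3986 - (-0.245242)(-0.5094) - (-0.548246)(-0.1584) = 0.18683139
    denominator = 1 - (-0.245242)(-0.1584) - (-0.548246)(-0.5094) = 0.68187693
  phi_33 = 0.18683139 / 0.68187693 = 0.274.
Therefore phi_{33} = 0.2740.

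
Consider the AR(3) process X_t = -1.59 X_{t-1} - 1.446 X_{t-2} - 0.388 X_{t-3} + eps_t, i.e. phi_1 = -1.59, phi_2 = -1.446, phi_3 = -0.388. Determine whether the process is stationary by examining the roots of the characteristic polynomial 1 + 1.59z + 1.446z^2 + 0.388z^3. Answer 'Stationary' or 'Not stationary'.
\text{Stationary}

The AR(p) characteristic polynomial is P(z) = 1 + 1.59z + 1.446z^2 + 0.388z^3.
Stationarity requires all roots to lie outside the unit circle, i.e. |z| > 1 for every root.
Degree 3: look for a simple real root z0 first, then factor out (1 - z/z0) and solve the remaining quadratic.
Testing z0 = -2.5: P(-2.5) = 1 + (1.59)(-2.5) + (1.446)(-2.5)^2 + (0.388)(-2.5)^3
  = 1 + (-3.975) + (9.0375) + (-6.0625) = 0.  So z_0 = -2.5 is a root, |z_0| = 2.5.
Divide out the factor (1 + 0.4 z) = (1 - z/z0) (since 1/z0 = -0.4):
  P(z) = (1 + 0.4 z)(1 + (1.19) z + (0.97) z^2)
  [check: z-coef 1.19 - (-0.4) = 1.59; z^2-coef 0.97 - (-0.4)(1.19) = 1.446; z^3-coef -(-0.4)(0.97) = 0.388.]
Remaining roots from the quadratic factor 1 + (1.19) z + (0.97) z^2:
  Set 1 + (1.19) z + (0.97) z^2 = 0, i.e. a z^2 + b z + c = 0 with a = 0.97, b = 1.19, c = 1.
  Discriminant D = b^2 - 4ac = (1.19)^2 - 4*(0.97)*1 = 1.4161 - (3.88) = -2.4639.
  D < 0, so the roots are the complex-conjugate pair z = (-b +/- i sqrt(-D)) / (2a) = -0.6134 +/- 0.8091i.
  For a conjugate pair |z|^2 = z * conj(z) = (product of roots) = c/a = 1/(0.97) = 1.030928, so |z| = sqrt(1.030928) = 1.0153 for both roots.
Moduli of all roots: 2.5000, 1.0153, 1.0153.
All moduli strictly greater than 1? Yes.
Verdict: Stationary.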